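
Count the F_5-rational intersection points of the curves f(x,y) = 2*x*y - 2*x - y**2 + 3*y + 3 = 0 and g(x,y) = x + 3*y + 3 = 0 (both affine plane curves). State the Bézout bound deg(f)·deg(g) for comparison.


Common zeros: {(3, 3), (4, 1)}; count = 2; Bézout bound = 2.

deg(f) = 2, deg(g) = 1, so Bézout bound = 2.
Scan x ∈ F_5. For each x, list the y ∈ F_5 with f(x, y) ≡ 0 and those with g(x, y) ≡ 0 (mod 5); the common zeros in that column are the intersection.
  x = 0: f ≡ 0 at y ∈ {1, 2}; g ≡ 0 at y ∈ {4}; common: ∅.
  x = 1: f ≡ 0 at y ∈ {1, 4}; g ≡ 0 at y ∈ {2}; common: ∅.
  x = 2: f ≡ 0 at y ∈ {1}; g ≡ 0 at y ∈ {0}; common: ∅.
  x = 3: f ≡ 0 at y ∈ {1, 3}; g ≡ 0 at y ∈ {3}; common: {3}.
  x = 4: f ≡ 0 at y ∈ {0, 1}; g ≡ 0 at y ∈ {1}; common: {1}.
Collecting: common zeros = {(3, 3), (4, 1)}, so the count is 2.
Comparison with the Bézout bound: 2 ≤ 2 = deg(f)·deg(g), as expected for curves with no common component (the bound is attained).


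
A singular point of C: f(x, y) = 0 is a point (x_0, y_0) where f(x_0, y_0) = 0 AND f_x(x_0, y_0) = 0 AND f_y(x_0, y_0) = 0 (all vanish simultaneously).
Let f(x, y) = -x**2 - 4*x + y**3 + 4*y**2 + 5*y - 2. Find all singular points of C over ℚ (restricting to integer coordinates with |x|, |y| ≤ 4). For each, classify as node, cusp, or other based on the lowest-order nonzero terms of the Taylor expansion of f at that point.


Singular points: {(-2, -1)}; classification: node.

Compute partial derivatives:
  f_x = -2*x - 4.
  f_y = 3*y**2 + 8*y + 5.
Scan x_0 ∈ {−4, ..., 4}. For each x_0, f_y(x_0, y) is a polynomial in y; find its integer roots y ∈ {−4, ..., 4}, then test f_x and f at those candidates.
  x = -4: f_y(-4, y) = 3*y**2 + 8*y + 5; vanishes at y ∈ {-1}. (-4, -1): f_x = 4 ≠ 0.
  x = -3: f_y(-3, y) = 3*y**2 + 8*y + 5; vanishes at y ∈ {-1}. (-3, -1): f_x = 2 ≠ 0.
  x = -2: f_y(-2, y) = 3*y**2 + 8*y + 5; vanishes at y ∈ {-1}. (-2, -1): f_x = 0, f = 0 — SINGULAR.
  x = -1: f_y(-1, y) = 3*y**2 + 8*y + 5; vanishes at y ∈ {-1}. (-1, -1): f_x = -2 ≠ 0.
  x = 0: f_y(0, y) = 3*y**2 + 8*y + 5; vanishes at y ∈ {-1}. (0, -1): f_x = -4 ≠ 0.
  x = 1: f_y(1, y) = 3*y**2 + 8*y + 5; vanishes at y ∈ {-1}. (1, -1): f_x = -6 ≠ 0.
  x = 2: f_y(2, y) = 3*y**2 + 8*y + 5; vanishes at y ∈ {-1}. (2, -1): f_x = -8 ≠ 0.
  x = 3: f_y(3, y) = 3*y**2 + 8*y + 5; vanishes at y ∈ {-1}. (3, -1): f_x = -10 ≠ 0.
  x = 4: f_y(4, y) = 3*y**2 + 8*y + 5; vanishes at y ∈ {-1}. (4, -1): f_x = -12 ≠ 0.
Only singular point on the grid: (-2, -1).
Classify: substitute x = -2 + u, y = -1 + v and expand: f = -u**2 + v**3 + v**2.
No constant or linear terms (consistent with a singular point). Quadratic part: -u**2 + v**2. Cubic part: v**3.
The quadratic part v**2 - u**2 = (v − u)(v + u) splits into two distinct linear factors, so there are two distinct tangent lines y − -1 = ±(x − -2) — this is a node (ordinary double point).
Classification: node.


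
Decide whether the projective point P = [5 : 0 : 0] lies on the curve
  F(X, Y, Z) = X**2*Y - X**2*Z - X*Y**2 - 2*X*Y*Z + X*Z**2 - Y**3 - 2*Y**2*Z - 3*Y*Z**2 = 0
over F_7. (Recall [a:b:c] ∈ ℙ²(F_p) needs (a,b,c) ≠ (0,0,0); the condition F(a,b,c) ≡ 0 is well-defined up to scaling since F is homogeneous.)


F(5,0,0) ≡ 0 (mod 7); P is on the curve.

Evaluate F(5, 0, 0) term-by-term (mod 7).
  X**2*Y ↦ 1·25·0·1 = 0
  -X**2*Z ↦ -1·25·1·0 = 0
  -X*Y**2 ↦ -1·5·0·1 = 0
  -2*X*Y*Z ↦ -2·5·0·0 = 0
  X*Z**2 ↦ 1·5·1·0 = 0
  -Y**3 ↦ -1·1·0·1 = 0
  -2*Y**2*Z ↦ -2·1·0·0 = 0
  -3*Y*Z**2 ↦ -3·1·0·0 = 0
Sum: F(5, 0, 0) = (0) + (0) + (0) + (0) + (0) + (0) + (0) + (0) = 0.
Reducing mod 7: 0 ≡ 0 (mod 7).
Since F(a, b, c) ≡ 0 (mod 7), P lies on the curve.


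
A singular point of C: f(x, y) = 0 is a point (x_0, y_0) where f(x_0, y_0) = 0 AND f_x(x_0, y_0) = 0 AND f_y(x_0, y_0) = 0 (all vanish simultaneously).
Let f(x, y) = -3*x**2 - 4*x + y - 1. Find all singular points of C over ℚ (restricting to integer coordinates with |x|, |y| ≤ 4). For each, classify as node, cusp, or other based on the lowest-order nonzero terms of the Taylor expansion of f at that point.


No singular points in the scanned grid; C is smooth there.

Compute partial derivatives:
  f_x = -6*x - 4.
  f_y = 1.
f_y = 1 is a nonzero constant, so f_y never vanishes: no point (x, y) can satisfy f = f_x = f_y = 0. In particular no (x, y) ∈ {−4, ..., 4}² is singular; the curve is smooth.


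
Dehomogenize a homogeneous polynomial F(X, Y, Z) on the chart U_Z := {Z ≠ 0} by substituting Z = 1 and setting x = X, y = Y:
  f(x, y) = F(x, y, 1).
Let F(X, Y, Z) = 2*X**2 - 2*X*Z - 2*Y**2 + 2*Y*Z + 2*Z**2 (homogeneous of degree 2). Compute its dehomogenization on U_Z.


f(x, y) = 2*x**2 - 2*x - 2*y**2 + 2*y + 2

On U_Z we set Z = 1. Each monomial c·X^i·Y^j·Z^k in F becomes c·x^i·y^j·1^k = c·x^i·y^j.
Substituting Z = 1: F(X, Y, 1) = 2*x**2 - 2*x - 2*y**2 + 2*y + 2.
Note: deg(f) ≤ deg(F) = 2; strict inequality happens when F is divisible by Z (lost terms).


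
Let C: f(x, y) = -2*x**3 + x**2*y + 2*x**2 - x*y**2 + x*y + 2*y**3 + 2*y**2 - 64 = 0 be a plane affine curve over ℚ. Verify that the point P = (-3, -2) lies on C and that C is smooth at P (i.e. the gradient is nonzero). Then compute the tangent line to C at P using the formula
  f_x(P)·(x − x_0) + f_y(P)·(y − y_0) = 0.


Tangent line at P: -60*x + 10*y - 160 = 0.

Step 1: f(-3, -2) = 0, so P lies on C.
Step 2: partial derivatives
  f_x(x, y) = -6*x**2 + 2*x*y + 4*x - y**2 + y, f_y(x, y) = x**2 - 2*x*y + x + 6*y**2 + 4*y.
  f_x(P) = -60, f_y(P) = 10 (gradient nonzero, so P is smooth).
Step 3: tangent line at P: -60·(x − -3) + 10·(y − -2) = 0.
Expanding: -60*x + 10*y - 160 = 0.


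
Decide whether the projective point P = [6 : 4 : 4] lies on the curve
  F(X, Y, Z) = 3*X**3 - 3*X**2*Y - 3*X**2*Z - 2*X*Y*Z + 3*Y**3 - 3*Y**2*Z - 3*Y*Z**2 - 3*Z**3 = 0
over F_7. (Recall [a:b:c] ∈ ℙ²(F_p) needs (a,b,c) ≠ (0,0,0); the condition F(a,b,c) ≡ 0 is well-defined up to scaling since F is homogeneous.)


F(6,4,4) ≡ 6 (mod 7); P is NOT on the curve.

Evaluate F(6, 4, 4) term-by-term (mod 7).
  3*X**3 ↦ 3·216·1·1 = 648
  -3*X**2*Y ↦ -3·36·4·1 = -432
  -3*X**2*Z ↦ -3·36·1·4 = -432
  -2*X*Y*Z ↦ -2·6·4·4 = -192
  3*Y**3 ↦ 3·1·64·1 = 192
  -3*Y**2*Z ↦ -3·1·16·4 = -192
  -3*Y*Z**2 ↦ -3·1·4·16 = -192
  -3*Z**3 ↦ -3·1·1·64 = -192
Sum: F(6, 4, 4) = (648) + (-432) + (-432) + (-192) + (192) + (-192) + (-192) + (-192) = -792.
Reducing mod 7: -792 ≡ 6 (mod 7).
Since F(a, b, c) ≡ 6 ≠ 0 (mod 7), P does NOT lie on the curve.


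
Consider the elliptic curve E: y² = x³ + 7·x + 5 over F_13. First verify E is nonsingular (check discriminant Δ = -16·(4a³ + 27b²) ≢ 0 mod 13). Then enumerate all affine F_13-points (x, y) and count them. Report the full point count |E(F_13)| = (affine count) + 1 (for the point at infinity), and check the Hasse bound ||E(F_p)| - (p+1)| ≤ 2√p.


Affine points = {(1, 0), (2, 1), (2, 12), (3, 1), (3, 12), (5, 3), (5, 10), (6, 4), (6, 9), (8, 1), (8, 12), (9, 2), (9, 11), (10, 3), (10, 10), (11, 3), (11, 10), (12, 6), (12, 7)}; affine count = 19; |E(F_13)| = 20.

Discriminant check: Δ ∝ 4a³ + 27b² = 4·7³ + 27·5² = 4·343 + 27·25 ≡ 6 (mod 13). Nonzero ⇒ E is nonsingular.
For each x ∈ F_13, compute rhs = x³ + 7·x + 5 mod 13, then count y ∈ F_13 with y² ≡ rhs.
  x = 0: rhs = 5, matching y values: none (0 points).
  x = 1: rhs = 0, matching y values: 0 (1 points).
  x = 2: rhs = 1, matching y values: 1, 12 (2 points).
  x = 3: rhs = 1, matching y values: 1, 12 (2 points).
  x = 4: rhs = 6, matching y values: none (0 points).
  x = 5: rhs = 9, matching y values: 3, 10 (2 points).
  x = 6: rhs = 3, matching y values: 4, 9 (2 points).
  x = 7: rhs = 7, matching y values: none (0 points).
  x = 8: rhs = 1, matching y values: 1, 12 (2 points).
  x = 9: rhs = 4, matching y values: 2, 11 (2 points).
  x = 10: rhs = 9, matching y values: 3, 10 (2 points).
  x = 11: rhs = 9, matching y values: 3, 10 (2 points).
  x = 12: rhs = 10, matching y values: 6, 7 (2 points).
Total affine count: 19.
Full point count |E(F_13)| = 19 + 1 = 20.
Hasse bound: |20 − (13+1)| = |6| = 6 ≤ 2√13 ≈ 7.2111 ✓.


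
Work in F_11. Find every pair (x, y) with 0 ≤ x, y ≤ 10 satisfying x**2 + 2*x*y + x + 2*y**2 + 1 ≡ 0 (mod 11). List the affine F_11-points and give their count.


Affine F_11-points: {(0, 4), (0, 7), (2, 4), (2, 5), (3, 2), (3, 6), (6, 6), (6, 10), (7, 7), (7, 8), (9, 5), (9, 8)}; count = 12.

For each of the 121 pairs (x, y) ∈ F_11², evaluate f(x, y) mod 11. Record the zeros.
  x = 0: [0↦1, 1↦3, 2↦9, 3↦8, 4↦0, 5↦7, 6↦7, 7↦0, 8↦8, 9↦9, 10↦3]  zeros at y ∈ {4, 7}
  x = 1: [0↦3, 1↦7, 2↦4, 3↦5, 4↦10, 5↦8, 6↦10, 7↦5, 8↦4, 9↦7, 10↦3]  zeros at y ∈ ∅
  x = 2: [0↦7, 1↦2, 2↦1, 3↦4, 4↦0, 5↦0, 6↦4, 7↦1, 8↦2, 9↦7, 10↦5]  zeros at y ∈ {4, 5}
  x = 3: [0↦2, 1↦10, 2↦0, 3↦5, 4↦3, 5↦5, 6↦0, 7↦10, 8↦2, 9↦9, 10↦9]  zeros at y ∈ {2, 6}
  x = 4: [0↦10, 1↦9, 2↦1, 3↦8, 4↦8, 5↦1, 6↦9, 7↦10, 8↦4, 9↦2, 10↦4]  zeros at y ∈ ∅
  x = 5: [0↦9, 1↦10, 2↦4, 3↦2, 4↦4, 5↦10, 6↦9, 7↦1, 8↦8, 9↦8, 10↦1]  zeros at y ∈ ∅
  x = 6: [0↦10, 1↦2, 2↦9, 3↦9, 4↦2, 5↦10, 6↦0, 7↦5, 8↦3, 9↦5, 10↦0]  zeros at y ∈ {6, 10}
  x = 7: [0↦2, 1↦7, 2↦5, 3↦7, 4↦2, 5↦1, 6↦4, 7↦0, 8↦0, 9↦4, 10↦1]  zeros at y ∈ {7, 8}
  x = 8: [0↦7, 1↦3, 2↦3, 3↦7, 4↦4, 5↦5, 6↦10, 7↦8, 8↦10, 9↦5, 10↦4]  zeros at y ∈ ∅
  x = 9: [0↦3, 1↦1, 2↦3, 3↦9, 4↦8, 5↦0, 6↦7, 7↦7, 8↦0, 9↦8, 10↦9]  zeros at y ∈ {5, 8}
  x = 10: [0↦1, 1↦1, 2↦5, 3↦2, 4↦3, 5↦8, 6↦6, 7↦8, 8↦3, 9↦2, 10↦5]  zeros at y ∈ ∅
Collecting zeros: affine points = {(0, 4), (0, 7), (2, 4), (2, 5), (3, 2), (3, 6), (6, 6), (6, 10), (7, 7), (7, 8), (9, 5), (9, 8)}.
Total count |C(F_11)_aff| = 12.


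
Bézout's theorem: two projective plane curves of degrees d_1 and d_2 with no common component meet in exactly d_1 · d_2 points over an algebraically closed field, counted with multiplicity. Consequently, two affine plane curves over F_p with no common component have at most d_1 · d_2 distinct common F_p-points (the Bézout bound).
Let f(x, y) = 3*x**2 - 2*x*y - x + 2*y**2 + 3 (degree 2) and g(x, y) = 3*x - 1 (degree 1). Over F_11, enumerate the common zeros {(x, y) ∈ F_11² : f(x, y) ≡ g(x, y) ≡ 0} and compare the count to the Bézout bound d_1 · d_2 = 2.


Common zeros: ∅; count = 0; Bézout bound = 2.

deg(f) = 2, deg(g) = 1, so Bézout bound = 2.
Scan x ∈ F_11. For each x, list the y ∈ F_11 with f(x, y) ≡ 0 and those with g(x, y) ≡ 0 (mod 11); the common zeros in that column are the intersection.
  x = 0: f ≡ 0 at y ∈ {2, 9}; g ≡ 0 at y ∈ ∅; common: ∅.
  x = 1: f ≡ 0 at y ∈ ∅; g ≡ 0 at y ∈ ∅; common: ∅.
  x = 2: f ≡ 0 at y ∈ {1}; g ≡ 0 at y ∈ ∅; common: ∅.
  x = 3: f ≡ 0 at y ∈ ∅; g ≡ 0 at y ∈ ∅; common: ∅.
  x = 4: f ≡ 0 at y ∈ ∅; g ≡ 0 at y ∈ {0, 1, 2, 3, 4, 5, 6, 7, 8, 9, 10}; common: ∅.
  x = 5: f ≡ 0 at y ∈ {8}; g ≡ 0 at y ∈ ∅; common: ∅.
  x = 6: f ≡ 0 at y ∈ ∅; g ≡ 0 at y ∈ ∅; common: ∅.
  x = 7: f ≡ 0 at y ∈ {0, 7}; g ≡ 0 at y ∈ ∅; common: ∅.
  x = 8: f ≡ 0 at y ∈ {0, 8}; g ≡ 0 at y ∈ ∅; common: ∅.
  x = 9: f ≡ 0 at y ∈ {2, 7}; g ≡ 0 at y ∈ ∅; common: ∅.
  x = 10: f ≡ 0 at y ∈ {1, 9}; g ≡ 0 at y ∈ ∅; common: ∅.
Collecting: common zeros = ∅, so the count is 0.
Comparison with the Bézout bound: 0 ≤ 2 = deg(f)·deg(g), as expected for curves with no common component (the affine F_11-count falls short of the bound because intersections may lie at infinity, over extension fields, or carry multiplicity).


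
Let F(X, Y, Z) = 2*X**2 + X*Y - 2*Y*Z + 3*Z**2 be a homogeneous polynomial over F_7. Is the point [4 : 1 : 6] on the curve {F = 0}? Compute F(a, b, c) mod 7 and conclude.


F(4,1,6) ≡ 6 (mod 7); P is NOT on the curve.

Evaluate F(4, 1, 6) term-by-term (mod 7).
  2*X**2 ↦ 2·16·1·1 = 32
  X*Y ↦ 1·4·1·1 = 4
  -2*Y*Z ↦ -2·1·1·6 = -12
  3*Z**2 ↦ 3·1·1·36 = 108
Sum: F(4, 1, 6) = (32) + (4) + (-12) + (108) = 132.
Reducing mod 7: 132 ≡ 6 (mod 7).
Since F(a, b, c) ≡ 6 ≠ 0 (mod 7), P does NOT lie on the curve.


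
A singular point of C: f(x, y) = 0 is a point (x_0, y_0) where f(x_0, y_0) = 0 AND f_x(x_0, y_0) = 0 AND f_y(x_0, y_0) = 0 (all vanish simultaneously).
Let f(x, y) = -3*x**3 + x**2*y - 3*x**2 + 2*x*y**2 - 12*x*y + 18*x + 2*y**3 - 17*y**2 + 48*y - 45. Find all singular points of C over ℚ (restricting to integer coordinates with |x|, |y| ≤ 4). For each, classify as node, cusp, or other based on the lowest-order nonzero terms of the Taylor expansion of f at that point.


Singular points: {(0, 3)}; classification: cusp.

Compute partial derivatives:
  f_x = -9*x**2 + 2*x*y - 6*x + 2*y**2 - 12*y + 18.
  f_y = x**2 + 4*x*y - 12*x + 6*y**2 - 34*y + 48.
Scan x_0 ∈ {−4, ..., 4}. For each x_0, f_y(x_0, y) is a polynomial in y; find its integer roots y ∈ {−4, ..., 4}, then test f_x and f at those candidates.
  x = -4: f_y(-4, y) = 6*y**2 - 50*y + 112; no integer root y with |y| ≤ 4.
  x = -3: f_y(-3, y) = 6*y**2 - 46*y + 93; no integer root y with |y| ≤ 4.
  x = -2: f_y(-2, y) = 6*y**2 - 42*y + 76; no integer root y with |y| ≤ 4.
  x = -1: f_y(-1, y) = 6*y**2 - 38*y + 61; no integer root y with |y| ≤ 4.
  x = 0: f_y(0, y) = 6*y**2 - 34*y + 48; vanishes at y ∈ {3}. (0, 3): f_x = 0, f = 0 — SINGULAR.
  x = 1: f_y(1, y) = 6*y**2 - 30*y + 37; no integer root y with |y| ≤ 4.
  x = 2: f_y(2, y) = 6*y**2 - 26*y + 28; vanishes at y ∈ {2}. (2, 2): f_x = -38 ≠ 0.
  x = 3: f_y(3, y) = 6*y**2 - 22*y + 21; no integer root y with |y| ≤ 4.
  x = 4: f_y(4, y) = 6*y**2 - 18*y + 16; no integer root y with |y| ≤ 4.
Only singular point on the grid: (0, 3).
Classify: substitute x = 0 + u, y = 3 + v and expand: f = -3*u**3 + u**2*v + 2*u*v**2 + 2*v**3 + v**2.
No constant or linear terms (consistent with a singular point). Quadratic part: v**2. Cubic part: -3*u**3 + u**2*v + 2*u*v**2 + 2*v**3.
The quadratic part v**2 is a perfect square, so there is a single (double) tangent line v = 0, i.e. y = 3. Restricting the cubic part to that line (v = 0) leaves -3*u**3 ≠ 0, so f is not divisible by v and the branch is v² ≈ 3*u**3 to lowest order — this is a cusp.
Classification: cusp.


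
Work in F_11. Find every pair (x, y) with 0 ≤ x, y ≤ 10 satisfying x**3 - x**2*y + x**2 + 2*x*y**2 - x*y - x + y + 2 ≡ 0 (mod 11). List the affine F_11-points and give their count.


Affine F_11-points: {(0, 9), (2, 1), (2, 3), (7, 5), (7, 6), (9, 0), (9, 8), (10, 7), (10, 10)}; count = 9.

For each of the 121 pairs (x, y) ∈ F_11², evaluate f(x, y) mod 11. Record the zeros.
  x = 0: [0↦2, 1↦3, 2↦4, 3↦5, 4↦6, 5↦7, 6↦8, 7↦9, 8↦10, 9↦0, 10↦1]  zeros at y ∈ {9}
  x = 1: [0↦3, 1↦4, 2↦9, 3↦7, 4↦9, 5↦4, 6↦3, 7↦6, 8↦2, 9↦2, 10↦6]  zeros at y ∈ ∅
  x = 2: [0↦1, 1↦0, 2↦7, 3↦0, 4↦1, 5↦10, 6↦5, 7↦8, 8↦8, 9↦5, 10↦10]  zeros at y ∈ {1, 3}
  x = 3: [0↦2, 1↦8, 2↦4, 3↦1, 4↦10, 5↦9, 6↦9, 7↦10, 8↦1, 9↦4, 10↦8]  zeros at y ∈ ∅
  x = 4: [0↦1, 1↦1, 2↦6, 3↦5, 4↦9, 5↦7, 6↦10, 7↦7, 8↦9, 9↦5, 10↦6]  zeros at y ∈ ∅
  x = 5: [0↦4, 1↦7, 2↦8, 3↦7, 4↦4, 5↦10, 6↦3, 7↦5, 8↦5, 9↦3, 10↦10]  zeros at y ∈ ∅
  x = 6: [0↦6, 1↦10, 2↦5, 3↦2, 4↦1, 5↦2, 6↦5, 7↦10, 8↦6, 9↦4, 10↦4]  zeros at y ∈ ∅
  x = 7: [0↦2, 1↦5, 2↦3, 3↦7, 4↦6, 5↦0, 6↦0, 7↦6, 8↦7, 9↦3, 10↦5]  zeros at y ∈ {5, 6}
  x = 8: [0↦9, 1↦9, 2↦8, 3↦6, 4↦3, 5↦10, 6↦5, 7↦10, 8↦3, 9↦6, 10↦8]  zeros at y ∈ ∅
  x = 9: [0↦0, 1↦6, 2↦4, 3↦5, 4↦9, 5↦5, 6↦4, 7↦6, 8↦0, 9↦8, 10↦8]  zeros at y ∈ {0, 8}
  x = 10: [0↦3, 1↦2, 2↦8, 3↦10, 4↦8, 5↦2, 6↦3, 7↦0, 8↦4, 9↦4, 10↦0]  zeros at y ∈ {7, 10}
Collecting zeros: affine points = {(0, 9), (2, 1), (2, 3), (7, 5), (7, 6), (9, 0), (9, 8), (10, 7), (10, 10)}.
Total count |C(F_11)_aff| = 9.


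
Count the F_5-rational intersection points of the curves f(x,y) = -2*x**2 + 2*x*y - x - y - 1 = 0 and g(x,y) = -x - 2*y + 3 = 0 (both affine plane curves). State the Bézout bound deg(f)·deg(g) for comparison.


Common zeros: {(0, 4)}; count = 1; Bézout bound = 2.

deg(f) = 2, deg(g) = 1, so Bézout bound = 2.
Scan x ∈ F_5. For each x, list the y ∈ F_5 with f(x, y) ≡ 0 and those with g(x, y) ≡ 0 (mod 5); the common zeros in that column are the intersection.
  x = 0: f ≡ 0 at y ∈ {4}; g ≡ 0 at y ∈ {4}; common: {4}.
  x = 1: f ≡ 0 at y ∈ {4}; g ≡ 0 at y ∈ {1}; common: ∅.
  x = 2: f ≡ 0 at y ∈ {2}; g ≡ 0 at y ∈ {3}; common: ∅.
  x = 3: f ≡ 0 at y ∈ ∅; g ≡ 0 at y ∈ {0}; common: ∅.
  x = 4: f ≡ 0 at y ∈ {1}; g ≡ 0 at y ∈ {2}; common: ∅.
Collecting: common zeros = {(0, 4)}, so the count is 1.
Comparison with the Bézout bound: 1 ≤ 2 = deg(f)·deg(g), as expected for curves with no common component (the affine F_5-count falls short of the bound because intersections may lie at infinity, over extension fields, or carry multiplicity).


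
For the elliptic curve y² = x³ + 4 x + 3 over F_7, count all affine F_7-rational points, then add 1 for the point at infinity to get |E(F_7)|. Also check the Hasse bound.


Affine points = {(1, 1), (1, 6), (3, 0), (5, 1), (5, 6)}; affine count = 5; |E(F_7)| = 6.

Discriminant check: Δ ∝ 4a³ + 27b² = 4·4³ + 27·3² = 4·64 + 27·9 ≡ 2 (mod 7). Nonzero ⇒ E is nonsingular.
For each x ∈ F_7, compute rhs = x³ + 4·x + 3 mod 7, then count y ∈ F_7 with y² ≡ rhs.
  x = 0: rhs = 3, matching y values: none (0 points).
  x = 1: rhs = 1, matching y values: 1, 6 (2 points).
  x = 2: rhs = 5, matching y values: none (0 points).
  x = 3: rhs = 0, matching y values: 0 (1 points).
  x = 4: rhs = 6, matching y values: none (0 points).
  x = 5: rhs = 1, matching y values: 1, 6 (2 points).
  x = 6: rhs = 5, matching y values: none (0 points).
Total affine count: 5.
Full point count |E(F_7)| = 5 + 1 = 6.
Hasse bound: |6 − (7+1)| = |-2| = 2 ≤ 2√7 ≈ 5.2915 ✓.


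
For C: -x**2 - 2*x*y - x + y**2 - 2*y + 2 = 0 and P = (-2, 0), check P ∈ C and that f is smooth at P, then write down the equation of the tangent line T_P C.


Tangent line at P: 3*x + 2*y + 6 = 0.

Step 1: f(-2, 0) = 0, so P lies on C.
Step 2: partial derivatives
  f_x(x, y) = -2*x - 2*y - 1, f_y(x, y) = -2*x + 2*y - 2.
  f_x(P) = 3, f_y(P) = 2 (gradient nonzero, so P is smooth).
Step 3: tangent line at P: 3·(x − -2) + 2·(y − 0) = 0.
Expanding: 3*x + 2*y + 6 = 0.


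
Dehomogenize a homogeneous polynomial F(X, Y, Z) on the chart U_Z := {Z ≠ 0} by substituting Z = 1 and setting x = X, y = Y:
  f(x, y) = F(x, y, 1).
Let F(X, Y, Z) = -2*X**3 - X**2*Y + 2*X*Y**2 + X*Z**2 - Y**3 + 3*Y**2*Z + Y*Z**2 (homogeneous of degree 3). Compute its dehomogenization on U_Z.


f(x, y) = -2*x**3 - x**2*y + 2*x*y**2 + x - y**3 + 3*y**2 + y

On U_Z we set Z = 1. Each monomial c·X^i·Y^j·Z^k in F becomes c·x^i·y^j·1^k = c·x^i·y^j.
Substituting Z = 1: F(X, Y, 1) = -2*x**3 - x**2*y + 2*x*y**2 + x - y**3 + 3*y**2 + y.
Note: deg(f) ≤ deg(F) = 3; strict inequality happens when F is divisible by Z (lost terms).


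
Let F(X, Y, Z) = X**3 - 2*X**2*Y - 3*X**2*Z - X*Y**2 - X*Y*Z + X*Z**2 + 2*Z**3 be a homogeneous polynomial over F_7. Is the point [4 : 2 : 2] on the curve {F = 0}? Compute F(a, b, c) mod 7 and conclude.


F(4,2,2) ≡ 2 (mod 7); P is NOT on the curve.

Evaluate F(4, 2, 2) term-by-term (mod 7).
  X**3 ↦ 1·64·1·1 = 64
  -2*X**2*Y ↦ -2·16·2·1 = -64
  -3*X**2*Z ↦ -3·16·1·2 = -96
  -X*Y**2 ↦ -1·4·4·1 = -16
  -X*Y*Z ↦ -1·4·2·2 = -16
  X*Z**2 ↦ 1·4·1·4 = 16
  2*Z**3 ↦ 2·1·1·8 = 16
Sum: F(4, 2, 2) = (64) + (-64) + (-96) + (-16) + (-16) + (16) + (16) = -96.
Reducing mod 7: -96 ≡ 2 (mod 7).
Since F(a, b, c) ≡ 2 ≠ 0 (mod 7), P does NOT lie on the curve.


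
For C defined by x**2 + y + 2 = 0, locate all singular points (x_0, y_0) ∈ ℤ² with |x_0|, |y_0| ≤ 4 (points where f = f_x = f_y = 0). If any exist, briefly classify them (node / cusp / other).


No singular points in the scanned grid; C is smooth there.

Compute partial derivatives:
  f_x = 2*x.
  f_y = 1.
f_y = 1 is a nonzero constant, so f_y never vanishes: no point (x, y) can satisfy f = f_x = f_y = 0. In particular no (x, y) ∈ {−4, ..., 4}² is singular; the curve is smooth.


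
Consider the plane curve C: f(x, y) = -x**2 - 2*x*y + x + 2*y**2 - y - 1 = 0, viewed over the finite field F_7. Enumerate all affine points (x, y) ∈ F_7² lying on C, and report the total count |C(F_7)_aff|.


Affine F_7-points: {(0, 1), (0, 3), (2, 3), (3, 0), (5, 0), (5, 2), (6, 1), (6, 2)}; count = 8.

For each of the 49 pairs (x, y) ∈ F_7², evaluate f(x, y) mod 7. Record the zeros.
  x = 0: [0↦6, 1↦0, 2↦5, 3↦0, 4↦6, 5↦2, 6↦2]  zeros at y ∈ {1, 3}
  x = 1: [0↦6, 1↦5, 2↦1, 3↦1, 4↦5, 5↦6, 6↦4]  zeros at y ∈ ∅
  x = 2: [0↦4, 1↦1, 2↦2, 3↦0, 4↦2, 5↦1, 6↦4]  zeros at y ∈ {3}
  x = 3: [0↦0, 1↦2, 2↦1, 3↦4, 4↦4, 5↦1, 6↦2]  zeros at y ∈ {0}
  x = 4: [0↦1, 1↦1, 2↦5, 3↦6, 4↦4, 5↦6, 6↦5]  zeros at y ∈ ∅
  x = 5: [0↦0, 1↦5, 2↦0, 3↦6, 4↦2, 5↦2, 6↦6]  zeros at y ∈ {0, 2}
  x = 6: [0↦4, 1↦0, 2↦0, 3↦4, 4↦5, 5↦3, 6↦5]  zeros at y ∈ {1, 2}
Collecting zeros: affine points = {(0, 1), (0, 3), (2, 3), (3, 0), (5, 0), (5, 2), (6, 1), (6, 2)}.
Total count |C(F_7)_aff| = 8.


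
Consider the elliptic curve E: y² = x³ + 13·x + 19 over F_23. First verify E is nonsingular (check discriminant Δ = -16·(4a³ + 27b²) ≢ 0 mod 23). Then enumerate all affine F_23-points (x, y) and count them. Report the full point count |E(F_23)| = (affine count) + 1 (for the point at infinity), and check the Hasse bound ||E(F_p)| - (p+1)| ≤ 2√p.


Affine points = {(3, 4), (3, 19), (5, 5), (5, 18), (7, 4), (7, 19), (13, 4), (13, 19), (14, 1), (14, 22), (15, 1), (15, 22), (17, 1), (17, 22), (18, 6), (18, 17), (19, 8), (19, 15), (21, 10), (21, 13)}; affine count = 20; |E(F_23)| = 21.

Discriminant check: Δ ∝ 4a³ + 27b² = 4·13³ + 27·19² = 4·2197 + 27·361 ≡ 20 (mod 23). Nonzero ⇒ E is nonsingular.
For each x ∈ F_23, compute rhs = x³ + 13·x + 19 mod 23, then count y ∈ F_23 with y² ≡ rhs.
  x = 0: rhs = 19, matching y values: none (0 points).
  x = 1: rhs = 10, matching y values: none (0 points).
  x = 2: rhs = 7, matching y values: none (0 points).
  x = 3: rhs = 16, matching y values: 4, 19 (2 points).
  x = 4: rhs = 20, matching y values: none (0 points).
  x = 5: rhs = 2, matching y values: 5, 18 (2 points).
  x = 6: rhs = 14, matching y values: none (0 points).
  x = 7: rhs = 16, matching y values: 4, 19 (2 points).
  x = 8: rhs = 14, matching y values: none (0 points).
  x = 9: rhs = 14, matching y values: none (0 points).
  x = 10: rhs = 22, matching y values: none (0 points).
  x = 11: rhs = 21, matching y values: none (0 points).
  x = 12: rhs = 17, matching y values: none (0 points).
  x = 13: rhs = 16, matching y values: 4, 19 (2 points).
  x = 14: rhs = 1, matching y values: 1, 22 (2 points).
  x = 15: rhs = 1, matching y values: 1, 22 (2 points).
  x = 16: rhs = 22, matching y values: none (0 points).
  x = 17: rhs = 1, matching y values: 1, 22 (2 points).
  x = 18: rhs = 13, matching y values: 6, 17 (2 points).
  x = 19: rhs = 18, matching y values: 8, 15 (2 points).
  x = 20: rhs = 22, matching y values: none (0 points).
  x = 21: rhs = 8, matching y values: 10, 13 (2 points).
  x = 22: rhs = 5, matching y values: none (0 points).
Total affine count: 20.
Full point count |E(F_23)| = 20 + 1 = 21.
Hasse bound: |21 − (23+1)| = |-3| = 3 ≤ 2√23 ≈ 9.5917 ✓.


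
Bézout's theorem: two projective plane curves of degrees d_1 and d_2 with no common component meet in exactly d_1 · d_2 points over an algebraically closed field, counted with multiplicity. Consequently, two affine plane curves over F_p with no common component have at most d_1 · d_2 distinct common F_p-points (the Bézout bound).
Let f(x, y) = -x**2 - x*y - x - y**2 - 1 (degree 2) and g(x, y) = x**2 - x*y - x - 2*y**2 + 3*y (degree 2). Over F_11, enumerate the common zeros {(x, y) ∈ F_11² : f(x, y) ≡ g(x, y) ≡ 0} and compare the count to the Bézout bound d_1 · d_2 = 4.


Common zeros: ∅; count = 0; Bézout bound = 4.

deg(f) = 2, deg(g) = 2, so Bézout bound = 4.
Scan x ∈ F_11. For each x, list the y ∈ F_11 with f(x, y) ≡ 0 and those with g(x, y) ≡ 0 (mod 11); the common zeros in that column are the intersection.
  x = 0: f ≡ 0 at y ∈ ∅; g ≡ 0 at y ∈ {0, 7}; common: ∅.
  x = 1: f ≡ 0 at y ∈ {5}; g ≡ 0 at y ∈ {0, 1}; common: ∅.
  x = 2: f ≡ 0 at y ∈ {3, 6}; g ≡ 0 at y ∈ ∅; common: ∅.
  x = 3: f ≡ 0 at y ∈ {9, 10}; g ≡ 0 at y ∈ {5, 6}; common: ∅.
  x = 4: f ≡ 0 at y ∈ {2, 5}; g ≡ 0 at y ∈ {6, 10}; common: ∅.
  x = 5: f ≡ 0 at y ∈ {3}; g ≡ 0 at y ∈ ∅; common: ∅.
  x = 6: f ≡ 0 at y ∈ ∅; g ≡ 0 at y ∈ ∅; common: ∅.
  x = 7: f ≡ 0 at y ∈ ∅; g ≡ 0 at y ∈ {10}; common: ∅.
  x = 8: f ≡ 0 at y ∈ {4, 10}; g ≡ 0 at y ∈ {7}; common: ∅.
  x = 9: f ≡ 0 at y ∈ {4, 9}; g ≡ 0 at y ∈ ∅; common: ∅.
  x = 10: f ≡ 0 at y ∈ ∅; g ≡ 0 at y ∈ ∅; common: ∅.
Collecting: common zeros = ∅, so the count is 0.
Comparison with the Bézout bound: 0 ≤ 4 = deg(f)·deg(g), as expected for curves with no common component (the affine F_11-count falls short of the bound because intersections may lie at infinity, over extension fields, or carry multiplicity).


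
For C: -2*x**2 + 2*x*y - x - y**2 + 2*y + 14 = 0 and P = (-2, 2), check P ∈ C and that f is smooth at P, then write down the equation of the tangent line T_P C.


Tangent line at P: 11*x - 6*y + 34 = 0.

Step 1: f(-2, 2) = 0, so P lies on C.
Step 2: partial derivatives
  f_x(x, y) = -4*x + 2*y - 1, f_y(x, y) = 2*x - 2*y + 2.
  f_x(P) = 11, f_y(P) = -6 (gradient nonzero, so P is smooth).
Step 3: tangent line at P: 11·(x − -2) + -6·(y − 2) = 0.
Expanding: 11*x - 6*y + 34 = 0.


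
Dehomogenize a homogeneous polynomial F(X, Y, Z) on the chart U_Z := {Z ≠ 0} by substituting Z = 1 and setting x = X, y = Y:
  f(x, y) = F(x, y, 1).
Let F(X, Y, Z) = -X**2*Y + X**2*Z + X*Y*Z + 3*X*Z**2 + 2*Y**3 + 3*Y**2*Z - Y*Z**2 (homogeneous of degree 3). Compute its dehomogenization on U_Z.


f(x, y) = -x**2*y + x**2 + x*y + 3*x + 2*y**3 + 3*y**2 - y

On U_Z we set Z = 1. Each monomial c·X^i·Y^j·Z^k in F becomes c·x^i·y^j·1^k = c·x^i·y^j.
Substituting Z = 1: F(X, Y, 1) = -x**2*y + x**2 + x*y + 3*x + 2*y**3 + 3*y**2 - y.
Note: deg(f) ≤ deg(F) = 3; strict inequality happens when F is divisible by Z (lost terms).


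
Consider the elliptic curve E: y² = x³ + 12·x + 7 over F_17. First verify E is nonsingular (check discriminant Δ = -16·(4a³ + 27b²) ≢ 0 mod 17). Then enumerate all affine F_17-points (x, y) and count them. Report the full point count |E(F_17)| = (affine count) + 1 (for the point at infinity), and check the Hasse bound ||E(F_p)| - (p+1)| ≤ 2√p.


Affine points = {(3, 6), (3, 11), (4, 0), (7, 3), (7, 14), (11, 5), (11, 12), (12, 3), (12, 14), (15, 3), (15, 14)}; affine count = 11; |E(F_17)| = 12.

Discriminant check: Δ ∝ 4a³ + 27b² = 4·12³ + 27·7² = 4·1728 + 27·49 ≡ 7 (mod 17). Nonzero ⇒ E is nonsingular.
For each x ∈ F_17, compute rhs = x³ + 12·x + 7 mod 17, then count y ∈ F_17 with y² ≡ rhs.
  x = 0: rhs = 7, matching y values: none (0 points).
  x = 1: rhs = 3, matching y values: none (0 points).
  x = 2: rhs = 5, matching y values: none (0 points).
  x = 3: rhs = 2, matching y values: 6, 11 (2 points).
  x = 4: rhs = 0, matching y values: 0 (1 points).
  x = 5: rhs = 5, matching y values: none (0 points).
  x = 6: rhs = 6, matching y values: none (0 points).
  x = 7: rhs = 9, matching y values: 3, 14 (2 points).
  x = 8: rhs = 3, matching y values: none (0 points).
  x = 9: rhs = 11, matching y values: none (0 points).
  x = 10: rhs = 5, matching y values: none (0 points).
  x = 11: rhs = 8, matching y values: 5, 12 (2 points).
  x = 12: rhs = 9, matching y values: 3, 14 (2 points).
  x = 13: rhs = 14, matching y values: none (0 points).
  x = 14: rhs = 12, matching y values: none (0 points).
  x = 15: rhs = 9, matching y values: 3, 14 (2 points).
  x = 16: rhs = 11, matching y values: none (0 points).
Total affine count: 11.
Full point count |E(F_17)| = 11 + 1 = 12.
Hasse bound: |12 − (17+1)| = |-6| = 6 ≤ 2√17 ≈ 8.2462 ✓.


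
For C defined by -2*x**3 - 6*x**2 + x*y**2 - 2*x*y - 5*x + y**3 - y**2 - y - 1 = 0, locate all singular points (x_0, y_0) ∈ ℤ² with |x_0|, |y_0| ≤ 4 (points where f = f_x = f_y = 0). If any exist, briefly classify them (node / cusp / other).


Singular points: {(-1, 1)}; classification: cusp.

Compute partial derivatives:
  f_x = -6*x**2 - 12*x + y**2 - 2*y - 5.
  f_y = 2*x*y - 2*x + 3*y**2 - 2*y - 1.
Scan x_0 ∈ {−4, ..., 4}. For each x_0, f_y(x_0, y) is a polynomial in y; find its integer roots y ∈ {−4, ..., 4}, then test f_x and f at those candidates.
  x = -4: f_y(-4, y) = 3*y**2 - 10*y + 7; vanishes at y ∈ {1}. (-4, 1): f_x = -54 ≠ 0.
  x = -3: f_y(-3, y) = 3*y**2 - 8*y + 5; vanishes at y ∈ {1}. (-3, 1): f_x = -24 ≠ 0.
  x = -2: f_y(-2, y) = 3*y**2 - 6*y + 3; vanishes at y ∈ {1}. (-2, 1): f_x = -6 ≠ 0.
  x = -1: f_y(-1, y) = 3*y**2 - 4*y + 1; vanishes at y ∈ {1}. (-1, 1): f_x = 0, f = 0 — SINGULAR.
  x = 0: f_y(0, y) = 3*y**2 - 2*y - 1; vanishes at y ∈ {1}. (0, 1): f_x = -6 ≠ 0.
  x = 1: f_y(1, y) = 3*y**2 - 3; vanishes at y ∈ {-1, 1}. (1, -1): f_x = -20 ≠ 0; (1, 1): f_x = -24 ≠ 0.
  x = 2: f_y(2, y) = 3*y**2 + 2*y - 5; vanishes at y ∈ {1}. (2, 1): f_x = -54 ≠ 0.
  x = 3: f_y(3, y) = 3*y**2 + 4*y - 7; vanishes at y ∈ {1}. (3, 1): f_x = -96 ≠ 0.
  x = 4: f_y(4, y) = 3*y**2 + 6*y - 9; vanishes at y ∈ {-3, 1}. (4, -3): f_x = -134 ≠ 0; (4, 1): f_x = -150 ≠ 0.
Only singular point on the grid: (-1, 1).
Classify: substitute x = -1 + u, y = 1 + v and expand: f = -2*u**3 + u*v**2 + v**3 + v**2.
No constant or linear terms (consistent with a singular point). Quadratic part: v**2. Cubic part: -2*u**3 + u*v**2 + v**3.
The quadratic part v**2 is a perfect square, so there is a single (double) tangent line v = 0, i.e. y = 1. Restricting the cubic part to that line (v = 0) leaves -2*u**3 ≠ 0, so f is not divisible by v and the branch is v² ≈ 2*u**3 to lowest order — this is a cusp.
Classification: cusp.


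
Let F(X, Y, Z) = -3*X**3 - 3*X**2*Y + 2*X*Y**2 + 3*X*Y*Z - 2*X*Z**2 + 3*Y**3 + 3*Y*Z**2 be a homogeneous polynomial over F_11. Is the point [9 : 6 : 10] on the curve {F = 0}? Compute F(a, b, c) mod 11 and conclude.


F(9,6,10) ≡ 8 (mod 11); P is NOT on the curve.

Evaluate F(9, 6, 10) term-by-term (mod 11).
  -3*X**3 ↦ -3·729·1·1 = -2187
  -3*X**2*Y ↦ -3·81·6·1 = -1458
  2*X*Y**2 ↦ 2·9·36·1 = 648
  3*X*Y*Z ↦ 3·9·6·10 = 1620
  -2*X*Z**2 ↦ -2·9·1·100 = -1800
  3*Y**3 ↦ 3·1·216·1 = 648
  3*Y*Z**2 ↦ 3·1·6·100 = 1800
Sum: F(9, 6, 10) = (-2187) + (-1458) + (648) + (1620) + (-1800) + (648) + (1800) = -729.
Reducing mod 11: -729 ≡ 8 (mod 11).
Since F(a, b, c) ≡ 8 ≠ 0 (mod 11), P does NOT lie on the curve.


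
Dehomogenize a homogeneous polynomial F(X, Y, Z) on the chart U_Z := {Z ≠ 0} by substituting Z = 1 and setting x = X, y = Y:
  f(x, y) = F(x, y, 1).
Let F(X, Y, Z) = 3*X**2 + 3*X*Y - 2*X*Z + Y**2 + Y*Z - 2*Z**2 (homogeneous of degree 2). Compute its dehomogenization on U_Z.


f(x, y) = 3*x**2 + 3*x*y - 2*x + y**2 + y - 2

On U_Z we set Z = 1. Each monomial c·X^i·Y^j·Z^k in F becomes c·x^i·y^j·1^k = c·x^i·y^j.
Substituting Z = 1: F(X, Y, 1) = 3*x**2 + 3*x*y - 2*x + y**2 + y - 2.
Note: deg(f) ≤ deg(F) = 2; strict inequality happens when F is divisible by Z (lost terms).


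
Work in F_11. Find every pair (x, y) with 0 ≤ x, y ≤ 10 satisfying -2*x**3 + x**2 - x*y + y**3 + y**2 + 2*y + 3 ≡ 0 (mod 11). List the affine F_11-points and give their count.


Affine F_11-points: {(3, 9), (4, 8), (5, 4), (5, 8), (5, 9), (6, 6), (8, 0), (8, 2), (8, 8), (9, 9), (10, 1)}; count = 11.

For each of the 121 pairs (x, y) ∈ F_11², evaluate f(x, y) mod 11. Record the zeros.
  x = 0: [0↦3, 1↦7, 2↦8, 3↦1, 4↦3, 5↦9, 6↦3, 7↦2, 8↦1, 9↦6, 10↦1]  zeros at y ∈ ∅
  x = 1: [0↦2, 1↦5, 2↦5, 3↦8, 4↦9, 5↦3, 6↦7, 7↦5, 8↦3, 9↦7, 10↦1]  zeros at y ∈ ∅
  x = 2: [0↦2, 1↦4, 2↦3, 3↦5, 4↦5, 5↦9, 6↦1, 7↦9, 8↦6, 9↦9, 10↦2]  zeros at y ∈ ∅
  x = 3: [0↦2, 1↦3, 2↦1, 3↦2, 4↦1, 5↦4, 6↦6, 7↦2, 8↦9, 9↦0, 10↦3]  zeros at y ∈ {9}
  x = 4: [0↦1, 1↦1, 2↦9, 3↦9, 4↦7, 5↦9, 6↦10, 7↦5, 8↦0, 9↦1, 10↦3]  zeros at y ∈ {8}
  x = 5: [0↦9, 1↦8, 2↦4, 3↦3, 4↦0, 5↦1, 6↦1, 7↦6, 8↦0, 9↦0, 10↦1]  zeros at y ∈ {4, 8, 9}
  x = 6: [0↦3, 1↦1, 2↦7, 3↦5, 4↦1, 5↦1, 6↦0, 7↦4, 8↦8, 9↦7, 10↦7]  zeros at y ∈ {6}
  x = 7: [0↦4, 1↦1, 2↦6, 3↦3, 4↦9, 5↦8, 6↦6, 7↦9, 8↦1, 9↦10, 10↦9]  zeros at y ∈ ∅
  x = 8: [0↦0, 1↦7, 2↦0, 3↦7, 4↦1, 5↦10, 6↦7, 7↦9, 8↦0, 9↦8, 10↦6]  zeros at y ∈ {0, 2, 8}
  x = 9: [0↦1, 1↦7, 2↦10, 3↦5, 4↦9, 5↦6, 6↦2, 7↦3, 8↦4, 9↦0, 10↦8]  zeros at y ∈ {9}
  x = 10: [0↦6, 1↦0, 2↦2, 3↦7, 4↦10, 5↦6, 6↦1, 7↦1, 8↦1, 9↦7, 10↦3]  zeros at y ∈ {1}
Collecting zeros: affine points = {(3, 9), (4, 8), (5, 4), (5, 8), (5, 9), (6, 6), (8, 0), (8, 2), (8, 8), (9, 9), (10, 1)}.
Total count |C(F_11)_aff| = 11.


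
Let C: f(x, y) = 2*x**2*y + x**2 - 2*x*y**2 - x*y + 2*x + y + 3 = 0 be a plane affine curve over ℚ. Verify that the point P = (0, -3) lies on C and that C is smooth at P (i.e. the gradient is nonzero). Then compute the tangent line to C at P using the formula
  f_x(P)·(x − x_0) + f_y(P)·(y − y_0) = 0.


Tangent line at P: -13*x + y + 3 = 0.

Step 1: f(0, -3) = 0, so P lies on C.
Step 2: partial derivatives
  f_x(x, y) = 4*x*y + 2*x - 2*y**2 - y + 2, f_y(x, y) = 2*x**2 - 4*x*y - x + 1.
  f_x(P) = -13, f_y(P) = 1 (gradient nonzero, so P is smooth).
Step 3: tangent line at P: -13·(x − 0) + 1·(y − -3) = 0.
Expanding: -13*x + y + 3 = 0.


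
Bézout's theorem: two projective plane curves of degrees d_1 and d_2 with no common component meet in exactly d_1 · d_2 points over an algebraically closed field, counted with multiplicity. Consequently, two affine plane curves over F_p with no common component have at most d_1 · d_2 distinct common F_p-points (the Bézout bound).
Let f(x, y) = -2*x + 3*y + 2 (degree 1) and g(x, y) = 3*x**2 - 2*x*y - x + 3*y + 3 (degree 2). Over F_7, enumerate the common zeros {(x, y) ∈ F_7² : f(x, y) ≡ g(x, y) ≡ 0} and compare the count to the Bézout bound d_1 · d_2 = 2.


Common zeros: ∅; count = 0; Bézout bound = 2.

deg(f) = 1, deg(g) = 2, so Bézout bound = 2.
Scan x ∈ F_7. For each x, list the y ∈ F_7 with f(x, y) ≡ 0 and those with g(x, y) ≡ 0 (mod 7); the common zeros in that column are the intersection.
  x = 0: f ≡ 0 at y ∈ {4}; g ≡ 0 at y ∈ {6}; common: ∅.
  x = 1: f ≡ 0 at y ∈ {0}; g ≡ 0 at y ∈ {2}; common: ∅.
  x = 2: f ≡ 0 at y ∈ {3}; g ≡ 0 at y ∈ {6}; common: ∅.
  x = 3: f ≡ 0 at y ∈ {6}; g ≡ 0 at y ∈ {2}; common: ∅.
  x = 4: f ≡ 0 at y ∈ {2}; g ≡ 0 at y ∈ {1}; common: ∅.
  x = 5: f ≡ 0 at y ∈ {5}; g ≡ 0 at y ∈ ∅; common: ∅.
  x = 6: f ≡ 0 at y ∈ {1}; g ≡ 0 at y ∈ {0}; common: ∅.
Collecting: common zeros = ∅, so the count is 0.
Comparison with the Bézout bound: 0 ≤ 2 = deg(f)·deg(g), as expected for curves with no common component (the affine F_7-count falls short of the bound because intersections may lie at infinity, over extension fields, or carry multiplicity).


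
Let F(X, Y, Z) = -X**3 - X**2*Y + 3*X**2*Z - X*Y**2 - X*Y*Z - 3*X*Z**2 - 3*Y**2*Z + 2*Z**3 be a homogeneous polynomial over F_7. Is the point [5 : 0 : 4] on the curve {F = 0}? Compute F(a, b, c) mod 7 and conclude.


F(5,0,4) ≡ 0 (mod 7); P is on the curve.

Evaluate F(5, 0, 4) term-by-term (mod 7).
  -X**3 ↦ -1·125·1·1 = -125
  -X**2*Y ↦ -1·25·0·1 = 0
  3*X**2*Z ↦ 3·25·1·4 = 300
  -X*Y**2 ↦ -1·5·0·1 = 0
  -X*Y*Z ↦ -1·5·0·4 = 0
  -3*X*Z**2 ↦ -3·5·1·16 = -240
  -3*Y**2*Z ↦ -3·1·0·4 = 0
  2*Z**3 ↦ 2·1·1·64 = 128
Sum: F(5, 0, 4) = (-125) + (0) + (300) + (0) + (0) + (-240) + (0) + (128) = 63.
Reducing mod 7: 63 ≡ 0 (mod 7).
Since F(a, b, c) ≡ 0 (mod 7), P lies on the curve.


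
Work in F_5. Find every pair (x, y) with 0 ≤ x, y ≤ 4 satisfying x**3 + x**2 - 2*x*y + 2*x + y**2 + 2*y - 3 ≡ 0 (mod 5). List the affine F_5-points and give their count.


Affine F_5-points: {(0, 1), (0, 2), (1, 2), (1, 3), (3, 2), (4, 0), (4, 1)}; count = 7.

For each of the 25 pairs (x, y) ∈ F_5², evaluate f(x, y) mod 5. Record the zeros.
  x = 0: [0↦2, 1↦0, 2↦0, 3↦2, 4↦1]  zeros at y ∈ {1, 2}
  x = 1: [0↦1, 1↦2, 2↦0, 3↦0, 4↦2]  zeros at y ∈ {2, 3}
  x = 2: [0↦3, 1↦2, 2↦3, 3↦1, 4↦1]  zeros at y ∈ ∅
  x = 3: [0↦4, 1↦1, 2↦0, 3↦1, 4↦4]  zeros at y ∈ {2}
  x = 4: [0↦0, 1↦0, 2↦2, 3↦1, 4↦2]  zeros at y ∈ {0, 1}
Collecting zeros: affine points = {(0, 1), (0, 2), (1, 2), (1, 3), (3, 2), (4, 0), (4, 1)}.
Total count |C(F_5)_aff| = 7.


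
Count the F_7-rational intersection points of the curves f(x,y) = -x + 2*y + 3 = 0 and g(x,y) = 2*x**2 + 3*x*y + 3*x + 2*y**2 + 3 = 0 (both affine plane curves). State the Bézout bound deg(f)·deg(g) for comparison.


Common zeros: {(1, 6)}; count = 1; Bézout bound = 2.

deg(f) = 1, deg(g) = 2, so Bézout bound = 2.
Scan x ∈ F_7. For each x, list the y ∈ F_7 with f(x, y) ≡ 0 and those with g(x, y) ≡ 0 (mod 7); the common zeros in that column are the intersection.
  x = 0: f ≡ 0 at y ∈ {2}; g ≡ 0 at y ∈ {3, 4}; common: ∅.
  x = 1: f ≡ 0 at y ∈ {6}; g ≡ 0 at y ∈ {3, 6}; common: {6}.
  x = 2: f ≡ 0 at y ∈ {3}; g ≡ 0 at y ∈ ∅; common: ∅.
  x = 3: f ≡ 0 at y ∈ {0}; g ≡ 0 at y ∈ {2, 4}; common: ∅.
  x = 4: f ≡ 0 at y ∈ {4}; g ≡ 0 at y ∈ ∅; common: ∅.
  x = 5: f ≡ 0 at y ∈ {1}; g ≡ 0 at y ∈ ∅; common: ∅.
  x = 6: f ≡ 0 at y ∈ {5}; g ≡ 0 at y ∈ {6}; common: ∅.
Collecting: common zeros = {(1, 6)}, so the count is 1.
Comparison with the Bézout bound: 1 ≤ 2 = deg(f)·deg(g), as expected for curves with no common component (the affine F_7-count falls short of the bound because intersections may lie at infinity, over extension fields, or carry multiplicity).


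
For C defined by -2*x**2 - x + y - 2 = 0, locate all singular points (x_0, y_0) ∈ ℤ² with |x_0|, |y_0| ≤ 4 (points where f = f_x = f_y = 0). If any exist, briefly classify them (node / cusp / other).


No singular points in the scanned grid; C is smooth there.

Compute partial derivatives:
  f_x = -4*x - 1.
  f_y = 1.
f_y = 1 is a nonzero constant, so f_y never vanishes: no point (x, y) can satisfy f = f_x = f_y = 0. In particular no (x, y) ∈ {−4, ..., 4}² is singular; the curve is smooth.


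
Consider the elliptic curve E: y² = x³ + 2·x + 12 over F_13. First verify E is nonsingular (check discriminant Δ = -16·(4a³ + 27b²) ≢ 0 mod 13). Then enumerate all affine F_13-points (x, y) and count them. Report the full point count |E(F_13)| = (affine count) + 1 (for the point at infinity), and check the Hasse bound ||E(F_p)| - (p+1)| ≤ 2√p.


Affine points = {(0, 5), (0, 8), (5, 2), (5, 11), (11, 0), (12, 3), (12, 10)}; affine count = 7; |E(F_13)| = 8.

Discriminant check: Δ ∝ 4a³ + 27b² = 4·2³ + 27·12² = 4·8 + 27·144 ≡ 7 (mod 13). Nonzero ⇒ E is nonsingular.
For each x ∈ F_13, compute rhs = x³ + 2·x + 12 mod 13, then count y ∈ F_13 with y² ≡ rhs.
  x = 0: rhs = 12, matching y values: 5, 8 (2 points).
  x = 1: rhs = 2, matching y values: none (0 points).
  x = 2: rhs = 11, matching y values: none (0 points).
  x = 3: rhs = 6, matching y values: none (0 points).
  x = 4: rhs = 6, matching y values: none (0 points).
  x = 5: rhs = 4, matching y values: 2, 11 (2 points).
  x = 6: rhs = 6, matching y values: none (0 points).
  x = 7: rhs = 5, matching y values: none (0 points).
  x = 8: rhs = 7, matching y values: none (0 points).
  x = 9: rhs = 5, matching y values: none (0 points).
  x = 10: rhs = 5, matching y values: none (0 points).
  x = 11: rhs = 0, matching y values: 0 (1 points).
  x = 12: rhs = 9, matching y values: 3, 10 (2 points).
Total affine count: 7.
Full point count |E(F_13)| = 7 + 1 = 8.
Hasse bound: |8 − (13+1)| = |-6| = 6 ≤ 2√13 ≈ 7.2111 ✓.
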